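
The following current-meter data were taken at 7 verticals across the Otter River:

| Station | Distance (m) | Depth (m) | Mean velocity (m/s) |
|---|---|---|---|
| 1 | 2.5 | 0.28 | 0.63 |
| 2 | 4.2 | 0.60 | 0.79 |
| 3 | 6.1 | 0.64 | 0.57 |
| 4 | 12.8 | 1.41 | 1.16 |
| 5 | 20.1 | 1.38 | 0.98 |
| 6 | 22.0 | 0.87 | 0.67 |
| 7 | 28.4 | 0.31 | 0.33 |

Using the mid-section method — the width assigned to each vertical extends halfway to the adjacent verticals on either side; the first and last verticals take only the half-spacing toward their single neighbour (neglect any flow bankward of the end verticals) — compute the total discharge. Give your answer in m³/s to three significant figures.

w_1 = (4.2 − 2.5)/2 = 0.85 m; q_1 = 0.63 × 0.28 × 0.85 = 0.1499 m³/s
w_2 = (6.1 − 2.5)/2 = 1.8 m; q_2 = 0.79 × 0.60 × 1.8 = 0.8532 m³/s
w_3 = (12.8 − 4.2)/2 = 4.3 m; q_3 = 0.57 × 0.64 × 4.3 = 1.569 m³/s
w_4 = (20.1 − 6.1)/2 = 7 m; q_4 = 1.16 × 1.41 × 7 = 11.45 m³/s
w_5 = (22.0 − 12.8)/2 = 4.6 m; q_5 = 0.98 × 1.38 × 4.6 = 6.221 m³/s
w_6 = (28.4 − 20.1)/2 = 4.15 m; q_6 = 0.67 × 0.87 × 4.15 = 2.419 m³/s
w_7 = (28.4 − 22.0)/2 = 3.2 m; q_7 = 0.33 × 0.31 × 3.2 = 0.3274 m³/s
Q = Σ qᵢ = 22.99 m³/s

23.0 m³/s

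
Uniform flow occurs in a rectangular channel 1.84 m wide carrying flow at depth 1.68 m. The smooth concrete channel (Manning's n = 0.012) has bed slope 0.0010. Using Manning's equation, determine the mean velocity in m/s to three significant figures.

A = b·y = 1.84 × 1.68 = 3.091 m²
P = b + 2y = 1.84 + 2×1.68 = 5.200 m
R = A/P = 3.091/5.200 = 0.5945 m
Q = (1/n)·A·R^(2/3)·S^(1/2) = (1/0.012) × 3.091 × 0.5945^(2/3) × 0.0010^(1/2) = 5.759 m³/s
V = Q/A = 5.759/3.091 = 1.863 m/s

1.86 m/s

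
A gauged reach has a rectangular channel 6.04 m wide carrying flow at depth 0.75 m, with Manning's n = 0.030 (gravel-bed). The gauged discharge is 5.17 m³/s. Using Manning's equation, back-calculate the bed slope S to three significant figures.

A = b·y = 6.04 × 0.75 = 4.530 m²
P = b + 2y = 6.04 + 2×0.75 = 7.540 m
R = A/P = 4.530/7.540 = 0.6008 m
S = (Q·n / (1·A·R^(2/3)))² = (5.17×0.030 / (1×4.530×0.7120))² = 0.002312

0.00231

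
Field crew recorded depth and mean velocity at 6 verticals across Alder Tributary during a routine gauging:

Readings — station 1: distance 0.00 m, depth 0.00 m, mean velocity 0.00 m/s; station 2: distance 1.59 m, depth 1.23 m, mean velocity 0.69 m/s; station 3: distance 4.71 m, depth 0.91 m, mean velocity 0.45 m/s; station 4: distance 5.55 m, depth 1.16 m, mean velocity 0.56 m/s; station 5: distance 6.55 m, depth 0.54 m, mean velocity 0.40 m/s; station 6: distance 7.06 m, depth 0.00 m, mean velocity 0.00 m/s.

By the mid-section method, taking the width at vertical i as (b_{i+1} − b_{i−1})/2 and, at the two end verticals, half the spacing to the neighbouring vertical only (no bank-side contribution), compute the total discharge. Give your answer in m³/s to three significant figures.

3.57 m³/s

w_2 = (4.71 − 0.00)/2 = 2.355 m; q_2 = 0.69 × 1.23 × 2.355 = 1.999 m³/s
w_3 = (5.55 − 1.59)/2 = 1.98 m; q_3 = 0.45 × 0.91 × 1.98 = 0.8108 m³/s
w_4 = (6.55 − 4.71)/2 = 0.92 m; q_4 = 0.56 × 1.16 × 0.92 = 0.5976 m³/s
w_5 = (7.06 − 5.55)/2 = 0.755 m; q_5 = 0.40 × 0.54 × 0.755 = 0.1631 m³/s
Stations 1, 6 contribute zero (depth or velocity is 0).
Q = Σ qᵢ = 3.570 m³/s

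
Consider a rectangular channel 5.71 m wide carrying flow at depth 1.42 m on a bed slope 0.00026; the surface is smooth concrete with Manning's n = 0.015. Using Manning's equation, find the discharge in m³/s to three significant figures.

A = b·y = 5.71 × 1.42 = 8.108 m²
P = b + 2y = 5.71 + 2×1.42 = 8.550 m
R = A/P = 8.108/8.550 = 0.9483 m
Q = (1/n)·A·R^(2/3)·S^(1/2) = (1/0.015) × 8.108 × 0.9483^(2/3) × 0.00026^(1/2) = 8.413 m³/s

8.41 m³/s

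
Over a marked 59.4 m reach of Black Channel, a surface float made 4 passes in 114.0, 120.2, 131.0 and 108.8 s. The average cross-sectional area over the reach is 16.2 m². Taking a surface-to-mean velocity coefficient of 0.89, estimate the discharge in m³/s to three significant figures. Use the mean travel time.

t̄ = (114.0 + 120.2 + 131.0 + 108.8) / 4 = 118.5 s
v_surface = L / t̄ = 59.4 / 118.5 = 0.5013 m/s
v_mean = 0.89 × 0.5013 = 0.4461 m/s
Q = A × v_mean = 16.2 × 0.4461 = 7.227 m³/s

7.23 m³/s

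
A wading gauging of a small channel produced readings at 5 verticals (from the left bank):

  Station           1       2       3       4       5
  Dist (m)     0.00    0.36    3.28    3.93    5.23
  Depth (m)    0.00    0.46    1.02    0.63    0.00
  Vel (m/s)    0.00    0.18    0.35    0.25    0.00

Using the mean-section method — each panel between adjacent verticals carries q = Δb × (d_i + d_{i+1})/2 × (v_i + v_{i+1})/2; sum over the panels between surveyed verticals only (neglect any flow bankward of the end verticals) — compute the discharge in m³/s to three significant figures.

0.792 m³/s

Panel 1-2: Δb = 0.36 m, d̄ = (0.00+0.46)/2 = 0.23, v̄ = (0.00+0.18)/2 = 0.09 → q = 0.36×0.23×0.09 = 0.007452 m³/s
Panel 2-3: Δb = 2.92 m, d̄ = (0.46+1.02)/2 = 0.74, v̄ = (0.18+0.35)/2 = 0.265 → q = 2.92×0.74×0.265 = 0.5726 m³/s
Panel 3-4: Δb = 0.65 m, d̄ = (1.02+0.63)/2 = 0.825, v̄ = (0.35+0.25)/2 = 0.3 → q = 0.65×0.825×0.3 = 0.1609 m³/s
Panel 4-5: Δb = 1.3 m, d̄ = (0.63+0.00)/2 = 0.315, v̄ = (0.25+0.00)/2 = 0.125 → q = 1.3×0.315×0.125 = 0.05119 m³/s
Q = Σ q = 0.7921 m³/s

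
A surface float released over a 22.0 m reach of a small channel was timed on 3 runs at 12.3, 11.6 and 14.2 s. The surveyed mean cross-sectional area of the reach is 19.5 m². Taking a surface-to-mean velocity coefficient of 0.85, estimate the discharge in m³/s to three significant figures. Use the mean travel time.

t̄ = (12.3 + 11.6 + 14.2) / 3 = 12.7 s
v_surface = L / t̄ = 22.0 / 12.7 = 1.732 m/s
v_mean = 0.85 × 1.732 = 1.472 m/s
Q = A × v_mean = 19.5 × 1.472 = 28.71 m³/s

28.7 m³/s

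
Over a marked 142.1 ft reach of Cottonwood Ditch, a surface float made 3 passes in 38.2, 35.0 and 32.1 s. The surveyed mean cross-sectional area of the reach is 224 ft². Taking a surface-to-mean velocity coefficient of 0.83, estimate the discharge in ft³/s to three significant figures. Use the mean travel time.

753 ft³/s

t̄ = (38.2 + 35.0 + 32.1) / 3 = 35.1 s
v_surface = L / t̄ = 142.1 / 35.1 = 4.048 ft/s
v_mean = 0.83 × 4.048 = 3.360 ft/s
Q = A × v_mean = 224 × 3.360 = 752.7 ft³/s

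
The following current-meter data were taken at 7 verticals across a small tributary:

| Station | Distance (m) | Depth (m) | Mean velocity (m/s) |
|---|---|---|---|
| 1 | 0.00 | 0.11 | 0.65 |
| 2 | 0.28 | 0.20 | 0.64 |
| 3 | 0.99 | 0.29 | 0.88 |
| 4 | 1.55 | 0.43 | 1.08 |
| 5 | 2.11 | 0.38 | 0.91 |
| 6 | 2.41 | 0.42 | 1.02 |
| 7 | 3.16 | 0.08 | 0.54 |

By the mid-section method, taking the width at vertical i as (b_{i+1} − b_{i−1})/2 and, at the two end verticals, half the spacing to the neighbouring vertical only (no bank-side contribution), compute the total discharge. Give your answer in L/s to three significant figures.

885 L/s

w_1 = (0.28 − 0.00)/2 = 0.14 m; q_1 = 0.65 × 0.11 × 0.14 = 0.01001 m³/s
w_2 = (0.99 − 0.00)/2 = 0.495 m; q_2 = 0.64 × 0.20 × 0.495 = 0.06336 m³/s
w_3 = (1.55 − 0.28)/2 = 0.635 m; q_3 = 0.88 × 0.29 × 0.635 = 0.1621 m³/s
w_4 = (2.11 − 0.99)/2 = 0.56 m; q_4 = 1.08 × 0.43 × 0.56 = 0.2601 m³/s
w_5 = (2.41 − 1.55)/2 = 0.43 m; q_5 = 0.91 × 0.38 × 0.43 = 0.1487 m³/s
w_6 = (3.16 − 2.11)/2 = 0.525 m; q_6 = 1.02 × 0.42 × 0.525 = 0.2249 m³/s
w_7 = (3.16 − 2.41)/2 = 0.375 m; q_7 = 0.54 × 0.08 × 0.375 = 0.01620 m³/s
Q = Σ qᵢ = 0.8853 m³/s
= 0.8853 × 1000 = 885.3 L/s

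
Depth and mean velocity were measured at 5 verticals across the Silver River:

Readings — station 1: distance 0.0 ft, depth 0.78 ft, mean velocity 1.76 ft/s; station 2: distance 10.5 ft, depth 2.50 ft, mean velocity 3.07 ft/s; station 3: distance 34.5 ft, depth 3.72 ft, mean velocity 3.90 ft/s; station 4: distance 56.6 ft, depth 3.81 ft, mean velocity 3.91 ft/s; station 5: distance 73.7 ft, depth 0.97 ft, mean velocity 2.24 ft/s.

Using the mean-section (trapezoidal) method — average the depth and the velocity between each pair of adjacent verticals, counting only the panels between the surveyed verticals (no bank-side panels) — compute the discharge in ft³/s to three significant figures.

Panel 1-2: Δb = 10.5 ft, d̄ = (0.78+2.50)/2 = 1.64, v̄ = (1.76+3.07)/2 = 2.415 → q = 10.5×1.64×2.415 = 41.59 ft³/s
Panel 2-3: Δb = 24 ft, d̄ = (2.50+3.72)/2 = 3.11, v̄ = (3.07+3.90)/2 = 3.485 → q = 24×3.11×3.485 = 260.1 ft³/s
Panel 3-4: Δb = 22.1 ft, d̄ = (3.72+3.81)/2 = 3.765, v̄ = (3.90+3.91)/2 = 3.905 → q = 22.1×3.765×3.905 = 324.9 ft³/s
Panel 4-5: Δb = 17.1 ft, d̄ = (3.81+0.97)/2 = 2.39, v̄ = (3.91+2.24)/2 = 3.075 → q = 17.1×2.39×3.075 = 125.7 ft³/s
Q = Σ q = 752.3 ft³/s

752 ft³/s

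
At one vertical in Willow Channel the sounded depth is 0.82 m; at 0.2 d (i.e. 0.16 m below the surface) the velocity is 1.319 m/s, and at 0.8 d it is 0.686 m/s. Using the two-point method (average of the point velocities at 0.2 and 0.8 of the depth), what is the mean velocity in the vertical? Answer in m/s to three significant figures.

1.00 m/s

v̄ = (1.319 + 0.686) / 2 = 1.003 m/s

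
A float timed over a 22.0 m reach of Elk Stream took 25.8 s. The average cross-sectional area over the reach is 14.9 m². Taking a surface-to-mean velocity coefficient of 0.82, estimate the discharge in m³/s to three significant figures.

v_surface = L / t̄ = 22.0 / 25.8 = 0.8527 m/s
v_mean = 0.82 × 0.8527 = 0.6992 m/s
Q = A × v_mean = 14.9 × 0.6992 = 10.42 m³/s

10.4 m³/s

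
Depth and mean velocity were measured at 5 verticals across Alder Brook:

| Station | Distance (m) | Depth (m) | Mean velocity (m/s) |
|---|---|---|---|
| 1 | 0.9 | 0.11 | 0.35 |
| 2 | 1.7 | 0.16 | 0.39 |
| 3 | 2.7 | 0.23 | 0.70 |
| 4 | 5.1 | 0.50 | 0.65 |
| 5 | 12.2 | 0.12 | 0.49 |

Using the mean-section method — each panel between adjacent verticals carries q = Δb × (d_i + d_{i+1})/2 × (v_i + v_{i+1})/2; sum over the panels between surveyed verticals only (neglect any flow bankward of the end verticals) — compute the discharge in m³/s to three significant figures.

1.99 m³/s

Panel 1-2: Δb = 0.8 m, d̄ = (0.11+0.16)/2 = 0.135, v̄ = (0.35+0.39)/2 = 0.37 → q = 0.8×0.135×0.37 = 0.03996 m³/s
Panel 2-3: Δb = 1 m, d̄ = (0.16+0.23)/2 = 0.195, v̄ = (0.39+0.70)/2 = 0.545 → q = 1×0.195×0.545 = 0.1063 m³/s
Panel 3-4: Δb = 2.4 m, d̄ = (0.23+0.50)/2 = 0.365, v̄ = (0.70+0.65)/2 = 0.675 → q = 2.4×0.365×0.675 = 0.5913 m³/s
Panel 4-5: Δb = 7.1 m, d̄ = (0.50+0.12)/2 = 0.31, v̄ = (0.65+0.49)/2 = 0.57 → q = 7.1×0.31×0.57 = 1.255 m³/s
Q = Σ q = 1.992 m³/s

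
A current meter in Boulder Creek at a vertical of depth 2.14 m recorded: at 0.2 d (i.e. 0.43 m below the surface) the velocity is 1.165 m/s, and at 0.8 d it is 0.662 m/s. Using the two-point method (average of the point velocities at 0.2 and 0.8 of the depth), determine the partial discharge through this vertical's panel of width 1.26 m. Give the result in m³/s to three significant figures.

v̄ = (1.165 + 0.662) / 2 = 0.9135 m/s
q = v̄ × d × w = 0.9135 × 2.14 × 1.26 = 2.463 m³/s

2.46 m³/s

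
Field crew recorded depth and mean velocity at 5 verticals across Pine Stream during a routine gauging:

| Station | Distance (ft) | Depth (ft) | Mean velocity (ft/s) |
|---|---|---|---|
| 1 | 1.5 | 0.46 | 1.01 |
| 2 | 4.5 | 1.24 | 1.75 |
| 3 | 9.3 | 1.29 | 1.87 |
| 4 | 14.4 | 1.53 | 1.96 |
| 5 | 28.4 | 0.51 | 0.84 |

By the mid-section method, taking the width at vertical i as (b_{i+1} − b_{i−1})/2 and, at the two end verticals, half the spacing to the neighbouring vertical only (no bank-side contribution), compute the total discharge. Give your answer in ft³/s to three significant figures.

52.7 ft³/s

w_1 = (4.5 − 1.5)/2 = 1.5 ft; q_1 = 1.01 × 0.46 × 1.5 = 0.6969 ft³/s
w_2 = (9.3 − 1.5)/2 = 3.9 ft; q_2 = 1.75 × 1.24 × 3.9 = 8.463 ft³/s
w_3 = (14.4 − 4.5)/2 = 4.95 ft; q_3 = 1.87 × 1.29 × 4.95 = 11.94 ft³/s
w_4 = (28.4 − 9.3)/2 = 9.55 ft; q_4 = 1.96 × 1.53 × 9.55 = 28.64 ft³/s
w_5 = (28.4 − 14.4)/2 = 7 ft; q_5 = 0.84 × 0.51 × 7 = 2.999 ft³/s
Q = Σ qᵢ = 52.74 ft³/s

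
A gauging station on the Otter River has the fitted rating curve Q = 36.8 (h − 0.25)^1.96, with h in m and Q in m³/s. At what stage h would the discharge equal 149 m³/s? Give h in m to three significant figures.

2.29 m

h − h₀ = (Q/C)^(1/b) = (149/36.8)^(1/1.96) = 2.041 m
h = 0.25 + 2.041 = 2.291 m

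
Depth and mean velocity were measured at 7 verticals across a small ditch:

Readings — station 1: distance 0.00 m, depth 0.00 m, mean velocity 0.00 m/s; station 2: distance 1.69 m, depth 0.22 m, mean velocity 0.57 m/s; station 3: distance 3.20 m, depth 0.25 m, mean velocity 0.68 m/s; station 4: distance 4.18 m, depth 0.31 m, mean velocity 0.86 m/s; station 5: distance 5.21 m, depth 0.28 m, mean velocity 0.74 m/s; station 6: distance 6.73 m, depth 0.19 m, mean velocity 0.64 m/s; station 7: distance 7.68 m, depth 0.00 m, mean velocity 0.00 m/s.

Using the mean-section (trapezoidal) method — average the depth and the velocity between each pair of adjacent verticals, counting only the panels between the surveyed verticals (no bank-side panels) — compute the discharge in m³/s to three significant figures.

Panel 1-2: Δb = 1.69 m, d̄ = (0.00+0.22)/2 = 0.11, v̄ = (0.00+0.57)/2 = 0.285 → q = 1.69×0.11×0.285 = 0.05298 m³/s
Panel 2-3: Δb = 1.51 m, d̄ = (0.22+0.25)/2 = 0.235, v̄ = (0.57+0.68)/2 = 0.625 → q = 1.51×0.235×0.625 = 0.2218 m³/s
Panel 3-4: Δb = 0.98 m, d̄ = (0.25+0.31)/2 = 0.28, v̄ = (0.68+0.86)/2 = 0.77 → q = 0.98×0.28×0.77 = 0.2113 m³/s
Panel 4-5: Δb = 1.03 m, d̄ = (0.31+0.28)/2 = 0.295, v̄ = (0.86+0.74)/2 = 0.8 → q = 1.03×0.295×0.8 = 0.2431 m³/s
Panel 5-6: Δb = 1.52 m, d̄ = (0.28+0.19)/2 = 0.235, v̄ = (0.74+0.64)/2 = 0.69 → q = 1.52×0.235×0.69 = 0.2465 m³/s
Panel 6-7: Δb = 0.95 m, d̄ = (0.19+0.00)/2 = 0.095, v̄ = (0.64+0.00)/2 = 0.32 → q = 0.95×0.095×0.32 = 0.02888 m³/s
Q = Σ q = 1.004 m³/s

1.00 m³/s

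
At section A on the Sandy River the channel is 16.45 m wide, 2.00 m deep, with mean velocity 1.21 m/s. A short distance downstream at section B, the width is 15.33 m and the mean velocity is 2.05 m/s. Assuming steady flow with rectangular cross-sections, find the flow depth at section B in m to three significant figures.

1.27 m

Q = A₁V₁ = (16.45×2.00) × 1.21 = 39.81 m³/s
d₂ = Q/(b₂ V₂) = 39.81/(15.33×2.05) = 1.267 m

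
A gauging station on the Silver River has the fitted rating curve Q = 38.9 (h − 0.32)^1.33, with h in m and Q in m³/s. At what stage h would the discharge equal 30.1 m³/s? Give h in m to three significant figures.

h − h₀ = (Q/C)^(1/b) = (30.1/38.9)^(1/1.33) = 0.8246 m
h = 0.32 + 0.8246 = 1.145 m

1.14 m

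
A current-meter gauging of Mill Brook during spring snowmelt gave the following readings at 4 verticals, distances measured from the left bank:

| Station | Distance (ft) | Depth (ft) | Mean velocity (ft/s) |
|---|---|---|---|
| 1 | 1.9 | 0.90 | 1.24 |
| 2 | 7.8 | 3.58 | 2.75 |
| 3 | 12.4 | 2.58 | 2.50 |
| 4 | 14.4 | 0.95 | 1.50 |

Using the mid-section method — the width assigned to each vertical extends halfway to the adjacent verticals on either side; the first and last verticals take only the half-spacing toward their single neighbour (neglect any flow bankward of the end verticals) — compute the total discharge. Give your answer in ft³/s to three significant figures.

77.7 ft³/s

w_1 = (7.8 − 1.9)/2 = 2.95 ft; q_1 = 1.24 × 0.90 × 2.95 = 3.292 ft³/s
w_2 = (12.4 − 1.9)/2 = 5.25 ft; q_2 = 2.75 × 3.58 × 5.25 = 51.69 ft³/s
w_3 = (14.4 − 7.8)/2 = 3.3 ft; q_3 = 2.50 × 2.58 × 3.3 = 21.29 ft³/s
w_4 = (14.4 − 12.4)/2 = 1 ft; q_4 = 1.50 × 0.95 × 1 = 1.425 ft³/s
Q = Σ qᵢ = 77.69 ft³/s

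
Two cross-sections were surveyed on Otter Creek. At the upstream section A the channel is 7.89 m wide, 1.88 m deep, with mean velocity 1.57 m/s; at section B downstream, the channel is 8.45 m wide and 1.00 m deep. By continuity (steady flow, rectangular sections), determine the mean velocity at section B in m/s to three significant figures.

2.76 m/s

Q = A₁V₁ = (7.89×1.88) × 1.57 = 23.29 m³/s
A₂ = 8.45 × 1.00 = 8.450 m²
V₂ = Q/A₂ = 23.29/8.450 = 2.756 m/s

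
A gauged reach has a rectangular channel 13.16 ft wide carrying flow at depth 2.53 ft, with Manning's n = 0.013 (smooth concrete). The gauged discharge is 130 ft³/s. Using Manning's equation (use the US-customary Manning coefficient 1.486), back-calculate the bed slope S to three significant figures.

A = b·y = 13.16 × 2.53 = 33.29 ft²
P = b + 2y = 13.16 + 2×2.53 = 18.22 ft
R = A/P = 33.29/18.22 = 1.827 ft
S = (Q·n / (1.486·A·R^(2/3)))² = (130×0.013 / (1.486×33.29×1.495))² = 0.0005223

0.000522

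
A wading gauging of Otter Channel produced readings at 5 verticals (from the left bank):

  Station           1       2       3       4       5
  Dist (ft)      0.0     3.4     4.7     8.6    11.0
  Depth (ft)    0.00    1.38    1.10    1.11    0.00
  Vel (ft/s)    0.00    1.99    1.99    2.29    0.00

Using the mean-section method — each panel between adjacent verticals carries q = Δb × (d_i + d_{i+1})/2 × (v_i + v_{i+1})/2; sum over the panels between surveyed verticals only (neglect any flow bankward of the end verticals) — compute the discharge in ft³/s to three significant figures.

16.3 ft³/s

Panel 1-2: Δb = 3.4 ft, d̄ = (0.00+1.38)/2 = 0.69, v̄ = (0.00+1.99)/2 = 0.995 → q = 3.4×0.69×0.995 = 2.334 ft³/s
Panel 2-3: Δb = 1.3 ft, d̄ = (1.38+1.10)/2 = 1.24, v̄ = (1.99+1.99)/2 = 1.99 → q = 1.3×1.24×1.99 = 3.208 ft³/s
Panel 3-4: Δb = 3.9 ft, d̄ = (1.10+1.11)/2 = 1.105, v̄ = (1.99+2.29)/2 = 2.14 → q = 3.9×1.105×2.14 = 9.222 ft³/s
Panel 4-5: Δb = 2.4 ft, d̄ = (1.11+0.00)/2 = 0.555, v̄ = (2.29+0.00)/2 = 1.145 → q = 2.4×0.555×1.145 = 1.525 ft³/s
Q = Σ q = 16.29 ft³/s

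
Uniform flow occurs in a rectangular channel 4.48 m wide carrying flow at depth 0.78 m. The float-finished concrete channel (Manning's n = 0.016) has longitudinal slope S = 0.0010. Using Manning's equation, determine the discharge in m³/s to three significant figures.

4.80 m³/s

A = b·y = 4.48 × 0.78 = 3.494 m²
P = b + 2y = 4.48 + 2×0.78 = 6.040 m
R = A/P = 3.494/6.040 = 0.5785 m
Q = (1/n)·A·R^(2/3)·S^(1/2) = (1/0.016) × 3.494 × 0.5785^(2/3) × 0.0010^(1/2) = 4.795 m³/s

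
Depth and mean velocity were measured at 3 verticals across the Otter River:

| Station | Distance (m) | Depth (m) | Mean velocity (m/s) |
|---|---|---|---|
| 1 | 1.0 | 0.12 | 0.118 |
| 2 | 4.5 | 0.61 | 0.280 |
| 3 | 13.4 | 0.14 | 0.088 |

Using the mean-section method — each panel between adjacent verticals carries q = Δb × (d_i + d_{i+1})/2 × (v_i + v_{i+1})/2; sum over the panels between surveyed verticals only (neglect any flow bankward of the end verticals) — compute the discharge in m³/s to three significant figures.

0.868 m³/s

Panel 1-2: Δb = 3.5 m, d̄ = (0.12+0.61)/2 = 0.365, v̄ = (0.118+0.280)/2 = 0.199 → q = 3.5×0.365×0.199 = 0.2542 m³/s
Panel 2-3: Δb = 8.9 m, d̄ = (0.61+0.14)/2 = 0.375, v̄ = (0.280+0.088)/2 = 0.184 → q = 8.9×0.375×0.184 = 0.6141 m³/s
Q = Σ q = 0.8683 m³/s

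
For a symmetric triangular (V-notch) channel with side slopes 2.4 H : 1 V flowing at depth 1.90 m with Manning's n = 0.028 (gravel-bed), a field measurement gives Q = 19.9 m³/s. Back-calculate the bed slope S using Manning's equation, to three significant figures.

A = z·y² = 2.4×1.90² = 8.664 m²
P = 2y√(1+z²) = 2×1.90×√(1+2.4²) = 9.880 m
R = A/P = 8.664/9.880 = 0.8769 m
S = (Q·n / (1·A·R^(2/3)))² = (19.9×0.028 / (1×8.664×0.9162))² = 0.004928

0.00493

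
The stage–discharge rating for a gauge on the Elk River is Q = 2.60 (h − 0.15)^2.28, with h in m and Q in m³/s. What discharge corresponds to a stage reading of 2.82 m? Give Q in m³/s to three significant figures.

Q = 2.60 × (2.82 − 0.15)^2.28 = 2.60 × 2.67^2.28 = 24.40 m³/s

24.4 m³/s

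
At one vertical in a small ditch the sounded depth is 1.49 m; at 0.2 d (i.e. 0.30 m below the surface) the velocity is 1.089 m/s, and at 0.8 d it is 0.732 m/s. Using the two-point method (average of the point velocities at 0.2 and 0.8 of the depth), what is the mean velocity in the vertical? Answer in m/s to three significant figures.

0.911 m/s

v̄ = (1.089 + 0.732) / 2 = 0.9105 m/s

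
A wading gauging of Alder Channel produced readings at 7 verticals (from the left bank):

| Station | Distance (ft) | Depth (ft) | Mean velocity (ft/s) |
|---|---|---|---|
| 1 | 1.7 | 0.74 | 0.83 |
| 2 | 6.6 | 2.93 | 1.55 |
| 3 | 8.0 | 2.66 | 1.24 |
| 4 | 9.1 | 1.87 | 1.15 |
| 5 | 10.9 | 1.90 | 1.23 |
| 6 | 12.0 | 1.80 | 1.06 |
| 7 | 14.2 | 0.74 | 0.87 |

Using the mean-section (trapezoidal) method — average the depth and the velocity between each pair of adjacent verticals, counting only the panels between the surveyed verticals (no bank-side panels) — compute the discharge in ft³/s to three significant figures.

28.2 ft³/s

Panel 1-2: Δb = 4.9 ft, d̄ = (0.74+2.93)/2 = 1.835, v̄ = (0.83+1.55)/2 = 1.19 → q = 4.9×1.835×1.19 = 10.70 ft³/s
Panel 2-3: Δb = 1.4 ft, d̄ = (2.93+2.66)/2 = 2.795, v̄ = (1.55+1.24)/2 = 1.395 → q = 1.4×2.795×1.395 = 5.459 ft³/s
Panel 3-4: Δb = 1.1 ft, d̄ = (2.66+1.87)/2 = 2.265, v̄ = (1.24+1.15)/2 = 1.195 → q = 1.1×2.265×1.195 = 2.977 ft³/s
Panel 4-5: Δb = 1.8 ft, d̄ = (1.87+1.90)/2 = 1.885, v̄ = (1.15+1.23)/2 = 1.19 → q = 1.8×1.885×1.19 = 4.038 ft³/s
Panel 5-6: Δb = 1.1 ft, d̄ = (1.90+1.80)/2 = 1.85, v̄ = (1.23+1.06)/2 = 1.145 → q = 1.1×1.85×1.145 = 2.330 ft³/s
Panel 6-7: Δb = 2.2 ft, d̄ = (1.80+0.74)/2 = 1.27, v̄ = (1.06+0.87)/2 = 0.965 → q = 2.2×1.27×0.965 = 2.696 ft³/s
Q = Σ q = 28.20 ft³/s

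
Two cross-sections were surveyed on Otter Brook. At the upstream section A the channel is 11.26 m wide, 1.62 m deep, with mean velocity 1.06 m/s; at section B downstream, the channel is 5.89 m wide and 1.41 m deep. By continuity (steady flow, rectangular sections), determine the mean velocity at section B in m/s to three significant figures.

Q = A₁V₁ = (11.26×1.62) × 1.06 = 19.34 m³/s
A₂ = 5.89 × 1.41 = 8.305 m²
V₂ = Q/A₂ = 19.34/8.305 = 2.328 m/s

2.33 m/s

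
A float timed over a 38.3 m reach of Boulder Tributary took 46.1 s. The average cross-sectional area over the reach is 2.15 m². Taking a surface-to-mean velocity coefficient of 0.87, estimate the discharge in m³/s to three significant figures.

1.55 m³/s

v_surface = L / t̄ = 38.3 / 46.1 = 0.8308 m/s
v_mean = 0.87 × 0.8308 = 0.7228 m/s
Q = A × v_mean = 2.15 × 0.7228 = 1.554 m³/s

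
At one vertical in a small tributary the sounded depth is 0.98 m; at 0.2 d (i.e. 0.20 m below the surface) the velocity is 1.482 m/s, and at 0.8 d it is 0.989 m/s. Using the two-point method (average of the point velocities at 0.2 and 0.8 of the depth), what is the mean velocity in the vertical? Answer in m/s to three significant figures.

v̄ = (1.482 + 0.989) / 2 = 1.236 m/s

1.24 m/s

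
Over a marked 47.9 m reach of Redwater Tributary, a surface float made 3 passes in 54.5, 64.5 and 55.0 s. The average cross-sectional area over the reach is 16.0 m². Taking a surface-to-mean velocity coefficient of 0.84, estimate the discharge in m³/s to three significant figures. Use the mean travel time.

t̄ = (54.5 + 64.5 + 55.0) / 3 = 58 s
v_surface = L / t̄ = 47.9 / 58 = 0.8259 m/s
v_mean = 0.84 × 0.8259 = 0.6937 m/s
Q = A × v_mean = 16.0 × 0.6937 = 11.10 m³/s

11.1 m³/s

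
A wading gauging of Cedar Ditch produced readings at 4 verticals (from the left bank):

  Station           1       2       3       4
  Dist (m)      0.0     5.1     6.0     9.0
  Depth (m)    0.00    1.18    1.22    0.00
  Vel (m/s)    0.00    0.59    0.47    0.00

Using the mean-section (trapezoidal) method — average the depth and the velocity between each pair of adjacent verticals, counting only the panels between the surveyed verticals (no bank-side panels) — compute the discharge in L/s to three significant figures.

1890 L/s

Panel 1-2: Δb = 5.1 m, d̄ = (0.00+1.18)/2 = 0.59, v̄ = (0.00+0.59)/2 = 0.295 → q = 5.1×0.59×0.295 = 0.8877 m³/s
Panel 2-3: Δb = 0.9 m, d̄ = (1.18+1.22)/2 = 1.2, v̄ = (0.59+0.47)/2 = 0.53 → q = 0.9×1.2×0.53 = 0.5724 m³/s
Panel 3-4: Δb = 3 m, d̄ = (1.22+0.00)/2 = 0.61, v̄ = (0.47+0.00)/2 = 0.235 → q = 3×0.61×0.235 = 0.4301 m³/s
Q = Σ q = 1.890 m³/s
= 1.890 × 1000 = 1890 L/s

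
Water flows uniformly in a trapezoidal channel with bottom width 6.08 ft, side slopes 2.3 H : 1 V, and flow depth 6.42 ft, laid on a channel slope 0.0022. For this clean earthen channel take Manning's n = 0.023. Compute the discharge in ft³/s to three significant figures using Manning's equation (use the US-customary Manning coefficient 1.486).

A = (b + z·y)·y = (6.08 + 2.3×6.42)×6.42 = 133.8 ft²
P = b + 2y√(1+z²) = 6.08 + 2×6.42×√(1+2.3²) = 38.28 ft
R = A/P = 133.8/38.28 = 3.496 ft
Q = (1.486/n)·A·R^(2/3)·S^(1/2) = (1.486/0.023) × 133.8 × 3.496^(2/3) × 0.0022^(1/2) = 934.2 ft³/s

934 ft³/s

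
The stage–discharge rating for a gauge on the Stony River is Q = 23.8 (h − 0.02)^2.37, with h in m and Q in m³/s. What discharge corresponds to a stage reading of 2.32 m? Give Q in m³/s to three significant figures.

Q = 23.8 × (2.32 − 0.02)^2.37 = 23.8 × 2.3^2.37 = 171.3 m³/s

171 m³/s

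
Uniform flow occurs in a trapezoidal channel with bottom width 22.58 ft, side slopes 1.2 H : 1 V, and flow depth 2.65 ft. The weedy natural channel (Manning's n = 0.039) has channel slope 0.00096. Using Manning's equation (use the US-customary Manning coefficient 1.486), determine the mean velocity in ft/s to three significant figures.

2.00 ft/s

A = (b + z·y)·y = (22.58 + 1.2×2.65)×2.65 = 68.26 ft²
P = b + 2y√(1+z²) = 22.58 + 2×2.65×√(1+1.2²) = 30.86 ft
R = A/P = 68.26/30.86 = 2.212 ft
Q = (1.486/n)·A·R^(2/3)·S^(1/2) = (1.486/0.039) × 68.26 × 2.212^(2/3) × 0.00096^(1/2) = 136.8 ft³/s
V = Q/A = 136.8/68.26 = 2.004 ft/s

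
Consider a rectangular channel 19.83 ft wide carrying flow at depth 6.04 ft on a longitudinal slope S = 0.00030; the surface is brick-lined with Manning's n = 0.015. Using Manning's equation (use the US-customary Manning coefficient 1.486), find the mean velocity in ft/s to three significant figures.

A = b·y = 19.83 × 6.04 = 119.8 ft²
P = b + 2y = 19.83 + 2×6.04 = 31.91 ft
R = A/P = 119.8/31.91 = 3.753 ft
Q = (1.486/n)·A·R^(2/3)·S^(1/2) = (1.486/0.015) × 119.8 × 3.753^(2/3) × 0.00030^(1/2) = 496.4 ft³/s
V = Q/A = 496.4/119.8 = 4.144 ft/s

4.14 ft/s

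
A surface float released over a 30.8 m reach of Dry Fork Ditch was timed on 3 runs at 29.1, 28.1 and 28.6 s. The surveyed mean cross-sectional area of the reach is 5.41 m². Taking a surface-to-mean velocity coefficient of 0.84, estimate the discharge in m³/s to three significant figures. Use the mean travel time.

4.89 m³/s

t̄ = (29.1 + 28.1 + 28.6) / 3 = 28.6 s
v_surface = L / t̄ = 30.8 / 28.6 = 1.077 m/s
v_mean = 0.84 × 1.077 = 0.9046 m/s
Q = A × v_mean = 5.41 × 0.9046 = 4.894 m³/s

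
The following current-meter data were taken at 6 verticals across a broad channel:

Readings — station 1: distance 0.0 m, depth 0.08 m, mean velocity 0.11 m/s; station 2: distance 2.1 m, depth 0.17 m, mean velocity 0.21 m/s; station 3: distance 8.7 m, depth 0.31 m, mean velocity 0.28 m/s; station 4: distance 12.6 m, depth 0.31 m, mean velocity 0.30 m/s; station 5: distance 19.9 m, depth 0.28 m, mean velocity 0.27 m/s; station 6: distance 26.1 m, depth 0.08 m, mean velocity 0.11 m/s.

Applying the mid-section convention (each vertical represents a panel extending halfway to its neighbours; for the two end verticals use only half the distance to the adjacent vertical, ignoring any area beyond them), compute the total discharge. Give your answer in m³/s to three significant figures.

w_1 = (2.1 − 0.0)/2 = 1.05 m; q_1 = 0.11 × 0.08 × 1.05 = 0.009240 m³/s
w_2 = (8.7 − 0.0)/2 = 4.35 m; q_2 = 0.21 × 0.17 × 4.35 = 0.1553 m³/s
w_3 = (12.6 − 2.1)/2 = 5.25 m; q_3 = 0.28 × 0.31 × 5.25 = 0.4557 m³/s
w_4 = (19.9 − 8.7)/2 = 5.6 m; q_4 = 0.30 × 0.31 × 5.6 = 0.5208 m³/s
w_5 = (26.1 − 12.6)/2 = 6.75 m; q_5 = 0.27 × 0.28 × 6.75 = 0.5103 m³/s
w_6 = (26.1 − 19.9)/2 = 3.1 m; q_6 = 0.11 × 0.08 × 3.1 = 0.02728 m³/s
Q = Σ qᵢ = 1.679 m³/s

1.68 m³/s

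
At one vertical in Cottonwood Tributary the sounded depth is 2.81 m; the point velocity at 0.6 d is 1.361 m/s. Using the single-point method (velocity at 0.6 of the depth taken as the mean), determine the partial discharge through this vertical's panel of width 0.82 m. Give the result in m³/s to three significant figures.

3.14 m³/s

v̄ = v₀.₆ = 1.361 m/s
q = v̄ × d × w = 1.361 × 2.81 × 0.82 = 3.136 m³/s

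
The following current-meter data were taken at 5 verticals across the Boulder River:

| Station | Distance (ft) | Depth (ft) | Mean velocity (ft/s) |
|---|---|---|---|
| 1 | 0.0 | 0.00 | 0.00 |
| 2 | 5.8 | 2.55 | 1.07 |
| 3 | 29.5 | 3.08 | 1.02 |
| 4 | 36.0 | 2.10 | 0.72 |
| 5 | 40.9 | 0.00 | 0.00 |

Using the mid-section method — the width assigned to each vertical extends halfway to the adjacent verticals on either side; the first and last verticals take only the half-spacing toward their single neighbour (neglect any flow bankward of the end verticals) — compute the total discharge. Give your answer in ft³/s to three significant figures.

w_2 = (29.5 − 0.0)/2 = 14.75 ft; q_2 = 1.07 × 2.55 × 14.75 = 40.25 ft³/s
w_3 = (36.0 − 5.8)/2 = 15.1 ft; q_3 = 1.02 × 3.08 × 15.1 = 47.44 ft³/s
w_4 = (40.9 − 29.5)/2 = 5.7 ft; q_4 = 0.72 × 2.10 × 5.7 = 8.618 ft³/s
Stations 1, 5 contribute zero (depth or velocity is 0).
Q = Σ qᵢ = 96.30 ft³/s

96.3 ft³/s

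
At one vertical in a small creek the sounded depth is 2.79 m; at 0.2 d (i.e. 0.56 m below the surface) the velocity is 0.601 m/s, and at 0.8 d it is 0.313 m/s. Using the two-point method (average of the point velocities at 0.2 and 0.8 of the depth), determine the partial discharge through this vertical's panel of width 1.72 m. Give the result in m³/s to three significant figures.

2.19 m³/s

v̄ = (0.601 + 0.313) / 2 = 0.4570 m/s
q = v̄ × d × w = 0.4570 × 2.79 × 1.72 = 2.193 m³/s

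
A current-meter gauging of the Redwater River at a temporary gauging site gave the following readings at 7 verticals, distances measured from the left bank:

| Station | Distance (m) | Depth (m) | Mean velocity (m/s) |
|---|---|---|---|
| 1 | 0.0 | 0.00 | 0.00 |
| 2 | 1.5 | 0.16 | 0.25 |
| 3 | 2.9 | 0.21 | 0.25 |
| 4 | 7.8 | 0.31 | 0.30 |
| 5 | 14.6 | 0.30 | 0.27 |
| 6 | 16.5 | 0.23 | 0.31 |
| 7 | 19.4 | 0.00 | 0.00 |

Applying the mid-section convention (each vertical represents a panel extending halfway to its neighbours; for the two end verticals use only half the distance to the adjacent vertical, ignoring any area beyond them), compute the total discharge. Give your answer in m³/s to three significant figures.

1.29 m³/s

w_2 = (2.9 − 0.0)/2 = 1.45 m; q_2 = 0.25 × 0.16 × 1.45 = 0.05800 m³/s
w_3 = (7.8 − 1.5)/2 = 3.15 m; q_3 = 0.25 × 0.21 × 3.15 = 0.1654 m³/s
w_4 = (14.6 − 2.9)/2 = 5.85 m; q_4 = 0.30 × 0.31 × 5.85 = 0.5441 m³/s
w_5 = (16.5 − 7.8)/2 = 4.35 m; q_5 = 0.27 × 0.30 × 4.35 = 0.3524 m³/s
w_6 = (19.4 − 14.6)/2 = 2.4 m; q_6 = 0.31 × 0.23 × 2.4 = 0.1711 m³/s
Stations 1, 7 contribute zero (depth or velocity is 0).
Q = Σ qᵢ = 1.291 m³/s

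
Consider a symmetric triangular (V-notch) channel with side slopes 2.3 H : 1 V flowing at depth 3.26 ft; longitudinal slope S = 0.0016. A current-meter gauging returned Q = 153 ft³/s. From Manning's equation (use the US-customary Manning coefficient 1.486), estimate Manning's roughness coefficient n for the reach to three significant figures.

A = z·y² = 2.3×3.26² = 24.44 ft²
P = 2y√(1+z²) = 2×3.26×√(1+2.3²) = 16.35 ft
R = A/P = 24.44/16.35 = 1.495 ft
n = (1.486/Q)·A·R^(2/3)·S^(1/2) = (1.486/153) × 24.44 × 1.307 × 0.04000 = 0.01241

0.0124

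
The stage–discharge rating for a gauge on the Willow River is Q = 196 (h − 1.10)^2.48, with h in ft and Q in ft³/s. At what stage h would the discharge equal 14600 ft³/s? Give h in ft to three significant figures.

6.79 ft

h − h₀ = (Q/C)^(1/b) = (14600/196)^(1/2.48) = 5.687 ft
h = 1.10 + 5.687 = 6.787 ft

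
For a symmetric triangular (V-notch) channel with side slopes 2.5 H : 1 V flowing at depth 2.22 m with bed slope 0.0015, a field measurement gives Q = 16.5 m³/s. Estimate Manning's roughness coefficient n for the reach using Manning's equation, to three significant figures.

A = z·y² = 2.5×2.22² = 12.32 m²
P = 2y√(1+z²) = 2×2.22×√(1+2.5²) = 11.96 m
R = A/P = 12.32/11.96 = 1.031 m
n = (1/Q)·A·R^(2/3)·S^(1/2) = (1/16.5) × 12.32 × 1.020 × 0.03873 = 0.02951

0.0295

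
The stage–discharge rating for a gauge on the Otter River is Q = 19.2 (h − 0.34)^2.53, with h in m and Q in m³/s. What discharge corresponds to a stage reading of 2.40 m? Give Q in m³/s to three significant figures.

Q = 19.2 × (2.40 − 0.34)^2.53 = 19.2 × 2.06^2.53 = 119.5 m³/s

120 m³/s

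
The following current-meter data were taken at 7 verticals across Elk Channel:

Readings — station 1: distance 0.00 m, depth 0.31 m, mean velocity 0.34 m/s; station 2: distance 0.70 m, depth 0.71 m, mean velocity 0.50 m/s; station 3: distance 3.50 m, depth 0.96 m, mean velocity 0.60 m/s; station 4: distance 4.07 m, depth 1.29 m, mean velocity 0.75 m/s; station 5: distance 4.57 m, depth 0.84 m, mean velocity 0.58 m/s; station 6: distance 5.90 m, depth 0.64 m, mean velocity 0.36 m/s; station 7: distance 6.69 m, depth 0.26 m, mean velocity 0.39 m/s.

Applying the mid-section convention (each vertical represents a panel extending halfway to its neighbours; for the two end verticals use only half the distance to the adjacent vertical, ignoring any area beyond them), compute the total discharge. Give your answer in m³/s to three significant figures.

w_1 = (0.70 − 0.00)/2 = 0.35 m; q_1 = 0.34 × 0.31 × 0.35 = 0.03689 m³/s
w_2 = (3.50 − 0.00)/2 = 1.75 m; q_2 = 0.50 × 0.71 × 1.75 = 0.6213 m³/s
w_3 = (4.07 − 0.70)/2 = 1.685 m; q_3 = 0.60 × 0.96 × 1.685 = 0.9706 m³/s
w_4 = (4.57 − 3.50)/2 = 0.535 m; q_4 = 0.75 × 1.29 × 0.535 = 0.5176 m³/s
w_5 = (5.90 − 4.07)/2 = 0.915 m; q_5 = 0.58 × 0.84 × 0.915 = 0.4458 m³/s
w_6 = (6.69 − 4.57)/2 = 1.06 m; q_6 = 0.36 × 0.64 × 1.06 = 0.2442 m³/s
w_7 = (6.69 − 5.90)/2 = 0.395 m; q_7 = 0.39 × 0.26 × 0.395 = 0.04005 m³/s
Q = Σ qᵢ = 2.876 m³/s

2.88 m³/s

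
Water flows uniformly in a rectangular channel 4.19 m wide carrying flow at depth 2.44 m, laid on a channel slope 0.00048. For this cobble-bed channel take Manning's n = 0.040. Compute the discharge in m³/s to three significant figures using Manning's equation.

A = b·y = 4.19 × 2.44 = 10.22 m²
P = b + 2y = 4.19 + 2×2.44 = 9.070 m
R = A/P = 10.22/9.070 = 1.127 m
Q = (1/n)·A·R^(2/3)·S^(1/2) = (1/0.040) × 10.22 × 1.127^(2/3) × 0.00048^(1/2) = 6.065 m³/s

6.06 m³/s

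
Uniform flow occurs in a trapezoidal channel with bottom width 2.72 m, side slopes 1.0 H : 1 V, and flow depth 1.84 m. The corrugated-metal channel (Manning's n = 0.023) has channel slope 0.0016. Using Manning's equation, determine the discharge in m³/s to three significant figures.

15.2 m³/s

A = (b + z·y)·y = (2.72 + 1.0×1.84)×1.84 = 8.390 m²
P = b + 2y√(1+z²) = 2.72 + 2×1.84×√(1+1.0²) = 7.924 m
R = A/P = 8.390/7.924 = 1.059 m
Q = (1/n)·A·R^(2/3)·S^(1/2) = (1/0.023) × 8.390 × 1.059^(2/3) × 0.0016^(1/2) = 15.16 m³/s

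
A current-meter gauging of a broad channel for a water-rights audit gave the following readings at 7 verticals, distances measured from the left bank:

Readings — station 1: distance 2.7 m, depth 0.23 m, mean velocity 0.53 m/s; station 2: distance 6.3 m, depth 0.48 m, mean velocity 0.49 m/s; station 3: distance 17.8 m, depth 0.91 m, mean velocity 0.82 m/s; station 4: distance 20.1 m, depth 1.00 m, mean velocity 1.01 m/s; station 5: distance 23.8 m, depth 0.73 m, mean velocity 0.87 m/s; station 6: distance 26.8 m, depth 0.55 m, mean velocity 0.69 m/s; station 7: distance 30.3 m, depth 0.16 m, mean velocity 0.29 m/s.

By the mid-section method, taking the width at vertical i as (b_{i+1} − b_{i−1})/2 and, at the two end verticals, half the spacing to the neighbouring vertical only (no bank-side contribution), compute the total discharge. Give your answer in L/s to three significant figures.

w_1 = (6.3 − 2.7)/2 = 1.8 m; q_1 = 0.53 × 0.23 × 1.8 = 0.2194 m³/s
w_2 = (17.8 − 2.7)/2 = 7.55 m; q_2 = 0.49 × 0.48 × 7.55 = 1.776 m³/s
w_3 = (20.1 − 6.3)/2 = 6.9 m; q_3 = 0.82 × 0.91 × 6.9 = 5.149 m³/s
w_4 = (23.8 − 17.8)/2 = 3 m; q_4 = 1.01 × 1.00 × 3 = 3.030 m³/s
w_5 = (26.8 − 20.1)/2 = 3.35 m; q_5 = 0.87 × 0.73 × 3.35 = 2.128 m³/s
w_6 = (30.3 − 23.8)/2 = 3.25 m; q_6 = 0.69 × 0.55 × 3.25 = 1.233 m³/s
w_7 = (30.3 − 26.8)/2 = 1.75 m; q_7 = 0.29 × 0.16 × 1.75 = 0.08120 m³/s
Q = Σ qᵢ = 13.62 m³/s
= 13.62 × 1000 = 13620 L/s

13600 L/s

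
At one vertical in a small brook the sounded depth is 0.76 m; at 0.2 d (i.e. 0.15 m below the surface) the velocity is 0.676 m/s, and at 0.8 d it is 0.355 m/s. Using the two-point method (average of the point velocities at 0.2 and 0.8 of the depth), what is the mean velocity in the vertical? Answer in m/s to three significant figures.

0.516 m/s

v̄ = (0.676 + 0.355) / 2 = 0.5155 m/s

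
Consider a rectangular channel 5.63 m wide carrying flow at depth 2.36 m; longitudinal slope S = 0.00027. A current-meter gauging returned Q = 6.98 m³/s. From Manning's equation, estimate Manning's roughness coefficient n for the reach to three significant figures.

0.0369

A = b·y = 5.63 × 2.36 = 13.29 m²
P = b + 2y = 5.63 + 2×2.36 = 10.35 m
R = A/P = 13.29/10.35 = 1.284 m
n = (1/Q)·A·R^(2/3)·S^(1/2) = (1/6.98) × 13.29 × 1.181 × 0.01643 = 0.03695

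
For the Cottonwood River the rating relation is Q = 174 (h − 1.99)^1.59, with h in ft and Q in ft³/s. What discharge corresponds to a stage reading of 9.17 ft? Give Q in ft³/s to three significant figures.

Q = 174 × (9.17 − 1.99)^1.59 = 174 × 7.18^1.59 = 3997 ft³/s

4000 ft³/s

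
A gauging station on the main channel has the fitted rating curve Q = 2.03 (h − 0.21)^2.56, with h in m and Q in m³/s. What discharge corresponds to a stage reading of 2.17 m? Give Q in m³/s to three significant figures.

Q = 2.03 × (2.17 − 0.21)^2.56 = 2.03 × 1.96^2.56 = 11.37 m³/s

11.4 m³/s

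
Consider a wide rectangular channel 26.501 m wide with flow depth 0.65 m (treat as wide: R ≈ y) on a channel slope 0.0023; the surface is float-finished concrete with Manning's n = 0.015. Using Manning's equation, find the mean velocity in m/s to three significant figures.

2.40 m/s

A = b·y = 26.501 × 0.65 = 17.23 m²
Wide channel: R ≈ y = 0.65 m
Q = (1/n)·A·R^(2/3)·S^(1/2) = (1/0.015) × 17.23 × 0.6500^(2/3) × 0.0023^(1/2) = 41.33 m³/s
V = Q/A = 41.33/17.23 = 2.399 m/s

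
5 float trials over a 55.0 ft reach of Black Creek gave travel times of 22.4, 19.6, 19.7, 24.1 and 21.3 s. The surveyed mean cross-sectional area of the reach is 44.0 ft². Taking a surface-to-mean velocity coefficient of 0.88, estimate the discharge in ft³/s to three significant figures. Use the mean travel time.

t̄ = (22.4 + 19.6 + 19.7 + 24.1 + 21.3) / 5 = 21.42 s
v_surface = L / t̄ = 55.0 / 21.42 = 2.568 ft/s
v_mean = 0.88 × 2.568 = 2.260 ft/s
Q = A × v_mean = 44.0 × 2.260 = 99.42 ft³/s

99.4 ft³/s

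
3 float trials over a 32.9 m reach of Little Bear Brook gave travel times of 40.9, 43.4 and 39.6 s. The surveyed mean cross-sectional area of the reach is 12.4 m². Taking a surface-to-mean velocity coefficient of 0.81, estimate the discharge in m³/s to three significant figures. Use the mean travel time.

t̄ = (40.9 + 43.4 + 39.6) / 3 = 41.3 s
v_surface = L / t̄ = 32.9 / 41.3 = 0.7966 m/s
v_mean = 0.81 × 0.7966 = 0.6453 m/s
Q = A × v_mean = 12.4 × 0.6453 = 8.001 m³/s

8.00 m³/s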